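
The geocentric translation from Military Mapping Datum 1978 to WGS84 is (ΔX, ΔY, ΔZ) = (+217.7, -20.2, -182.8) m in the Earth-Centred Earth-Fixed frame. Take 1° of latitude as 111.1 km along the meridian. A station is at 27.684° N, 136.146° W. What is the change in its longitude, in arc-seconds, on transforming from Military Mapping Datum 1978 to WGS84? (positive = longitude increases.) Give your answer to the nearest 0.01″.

sin φ = 0.464595, cos φ = 0.885523, sin λ = -0.692823, cos λ = -0.721108.
East component: ΔE = −sin λ·ΔX + cos λ·ΔY = −(-0.692823)(217.7) + (-0.721108)(-20.2) = 165.39 m.
1° of latitude spans 111100 m; at latitude φ, 1° of longitude spans that × cos φ = 98381.6 m, so Δλ = 165.39 / 98381.6 × 3600 = 6.052″.

Δλ = 6.05″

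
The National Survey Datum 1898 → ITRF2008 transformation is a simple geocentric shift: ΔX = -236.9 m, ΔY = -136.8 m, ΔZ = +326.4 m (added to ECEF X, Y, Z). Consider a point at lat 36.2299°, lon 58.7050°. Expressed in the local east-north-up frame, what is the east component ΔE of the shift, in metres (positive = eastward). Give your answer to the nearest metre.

At φ = 36.2299°, λ = 58.7050°: sin φ = 0.591027, cos φ = 0.806652, sin λ = 0.854504, cos λ = 0.519445.
ΔE = −sin λ·ΔX + cos λ·ΔY = −(0.854504)·(-236.9) + (0.519445)·(-136.8) = 131.37 m.

ΔE = 131 m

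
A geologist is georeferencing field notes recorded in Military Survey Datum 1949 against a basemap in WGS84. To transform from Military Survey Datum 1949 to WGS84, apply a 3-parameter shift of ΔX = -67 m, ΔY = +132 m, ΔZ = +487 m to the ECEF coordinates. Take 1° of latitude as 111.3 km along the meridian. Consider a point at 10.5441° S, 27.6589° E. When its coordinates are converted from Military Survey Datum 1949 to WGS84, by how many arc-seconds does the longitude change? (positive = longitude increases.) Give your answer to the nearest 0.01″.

sin φ = -0.182992, cos φ = 0.983114, sin λ = 0.464207, cos λ = 0.885727.
East component: ΔE = −sin λ·ΔX + cos λ·ΔY = −(0.464207)(-67) + (0.885727)(132) = 148.02 m.
1° of latitude spans 111300 m; at latitude φ, 1° of longitude spans that × cos φ = 109420.6 m, so Δλ = 148.02 / 109420.6 × 3600 = 4.870″.

Δλ = 4.87″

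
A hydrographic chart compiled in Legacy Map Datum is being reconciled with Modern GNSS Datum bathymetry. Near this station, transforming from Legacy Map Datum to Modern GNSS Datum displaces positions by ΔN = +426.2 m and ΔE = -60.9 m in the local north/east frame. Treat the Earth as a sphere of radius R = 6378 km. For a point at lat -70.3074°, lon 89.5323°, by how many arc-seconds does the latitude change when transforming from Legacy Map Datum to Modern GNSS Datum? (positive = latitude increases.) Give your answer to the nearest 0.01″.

Δφ = 13.78″

On a sphere of radius R, 1 rad of latitude = R, so Δφ = ΔN / R = 426.2 / 6378000 = 6.6823e-05 rad = 13.783″.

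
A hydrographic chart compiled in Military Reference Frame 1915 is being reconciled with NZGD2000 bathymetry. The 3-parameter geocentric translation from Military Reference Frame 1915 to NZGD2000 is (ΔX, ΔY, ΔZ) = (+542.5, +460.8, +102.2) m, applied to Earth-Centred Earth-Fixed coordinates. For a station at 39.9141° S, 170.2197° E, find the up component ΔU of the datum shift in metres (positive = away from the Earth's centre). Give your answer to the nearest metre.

ΔU = -416 m

At φ = -39.9141°, λ = 170.2197°: sin φ = -0.641638, cos φ = 0.767007, sin λ = 0.169871, cos λ = -0.985466.
ΔU = cos φ cos λ·ΔX + cos φ sin λ·ΔY + sin φ·ΔZ = (0.767007)(-0.985466)(542.5) + (0.767007)(0.169871)(460.8) + (-0.641638)(102.2) = -415.59 m.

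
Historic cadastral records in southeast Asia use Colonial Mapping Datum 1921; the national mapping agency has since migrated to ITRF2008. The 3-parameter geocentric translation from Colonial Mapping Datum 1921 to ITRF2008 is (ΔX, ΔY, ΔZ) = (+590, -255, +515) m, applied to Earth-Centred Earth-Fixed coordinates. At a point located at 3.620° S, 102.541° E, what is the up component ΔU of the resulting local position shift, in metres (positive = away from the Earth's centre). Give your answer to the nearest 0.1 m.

ΔU = -408.8 m

The local up (radial) axis is (cos φ cos λ, cos φ sin λ, sin φ), giving ΔU = -127.856 − 248.419 − 32.517 = -408.79 m.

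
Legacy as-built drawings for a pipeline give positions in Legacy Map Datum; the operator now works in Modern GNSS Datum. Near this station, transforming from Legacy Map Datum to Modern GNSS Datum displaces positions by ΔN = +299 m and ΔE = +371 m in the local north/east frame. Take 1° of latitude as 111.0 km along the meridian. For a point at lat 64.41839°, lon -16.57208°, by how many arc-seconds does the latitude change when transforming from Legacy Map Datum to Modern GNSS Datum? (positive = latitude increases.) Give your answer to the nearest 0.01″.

Δφ = 9.70″

1° of latitude = 111.0 km, so Δφ = 299.0 / 111000 = 0.0026937° = 9.697″.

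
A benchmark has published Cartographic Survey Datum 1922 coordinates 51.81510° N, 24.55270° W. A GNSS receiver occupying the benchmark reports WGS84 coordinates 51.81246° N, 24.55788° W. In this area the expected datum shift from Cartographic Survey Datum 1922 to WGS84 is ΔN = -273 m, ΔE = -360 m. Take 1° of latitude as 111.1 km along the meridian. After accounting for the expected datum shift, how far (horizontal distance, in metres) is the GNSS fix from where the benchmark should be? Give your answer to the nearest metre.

21 m

Observed coordinate differences: Δφ = -0.00264°, Δλ = -0.00518°.
Converting to metres (1° lat = 111100 m, cos φ = 0.618201): observed ΔN = -293.3 m, observed ΔE = -355.8 m.
Subtracting the expected shift leaves a residual of -293.3 − (-273) = -20.3 m north and -355.8 − (-360) = 4.2 m east.
Residual distance = √((-20.3)² + 4.2²) = 20.7 m.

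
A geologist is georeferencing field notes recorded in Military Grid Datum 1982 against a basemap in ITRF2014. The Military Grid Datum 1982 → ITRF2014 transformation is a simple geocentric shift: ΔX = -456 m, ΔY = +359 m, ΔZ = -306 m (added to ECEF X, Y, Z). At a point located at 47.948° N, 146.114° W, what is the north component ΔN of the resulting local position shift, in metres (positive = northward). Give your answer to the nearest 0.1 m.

ΔN = -337.4 m

The local north axis is (−sin φ cos λ, −sin φ sin λ, cos φ), giving ΔN = -281.086 + 148.625 − 204.960 = -337.42 m.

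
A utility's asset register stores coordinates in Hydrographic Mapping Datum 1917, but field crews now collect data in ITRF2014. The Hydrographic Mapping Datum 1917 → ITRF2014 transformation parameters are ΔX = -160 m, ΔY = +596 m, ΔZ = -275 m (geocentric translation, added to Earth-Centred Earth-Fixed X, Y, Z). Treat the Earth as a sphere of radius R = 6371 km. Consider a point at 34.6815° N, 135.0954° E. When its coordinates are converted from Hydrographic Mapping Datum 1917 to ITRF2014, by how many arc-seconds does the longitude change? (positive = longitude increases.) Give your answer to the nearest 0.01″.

sin φ = 0.569014, cos φ = 0.822328, sin λ = 0.705928, cos λ = -0.708283.
East component: ΔE = −sin λ·ΔX + cos λ·ΔY = −(0.705928)(-160) + (-0.708283)(596) = -309.19 m.
1° of latitude spans πR/180 = 111195 m; at latitude φ, 1° of longitude spans that × cos φ = 91438.7 m, so Δλ = -309.19 / 91438.7 × 3600 = -12.173″.

Δλ = -12.17″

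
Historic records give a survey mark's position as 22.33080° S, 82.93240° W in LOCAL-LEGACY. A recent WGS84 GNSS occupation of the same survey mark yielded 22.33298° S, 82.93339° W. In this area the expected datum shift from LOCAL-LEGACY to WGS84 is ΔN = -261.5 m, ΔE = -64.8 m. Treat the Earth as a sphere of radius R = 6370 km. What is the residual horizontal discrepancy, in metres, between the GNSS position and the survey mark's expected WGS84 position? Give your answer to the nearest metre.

Observed coordinate differences: Δφ = -0.00218°, Δλ = -0.00099°.
Converting to metres (1° lat = 111177 m, cos φ = 0.925006): observed ΔN = -242.4 m, observed ΔE = -101.8 m.
Subtracting the expected shift leaves a residual of -242.4 − (-261.5) = 19.1 m north and -101.8 − (-64.8) = -37.0 m east.
Residual distance = √(19.1² + (-37.0)²) = 41.7 m.

42 m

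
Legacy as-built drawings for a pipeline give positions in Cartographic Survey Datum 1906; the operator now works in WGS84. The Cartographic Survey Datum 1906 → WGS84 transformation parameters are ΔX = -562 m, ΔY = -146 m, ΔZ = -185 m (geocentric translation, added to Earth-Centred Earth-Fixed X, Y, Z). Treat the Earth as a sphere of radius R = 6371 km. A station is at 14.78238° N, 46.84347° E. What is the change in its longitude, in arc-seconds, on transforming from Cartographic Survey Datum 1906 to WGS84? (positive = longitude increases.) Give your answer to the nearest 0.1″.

Δλ = 10.4″

sin φ = 0.255148, cos φ = 0.966902, sin λ = 0.729488, cos λ = 0.683994.
East component: ΔE = −sin λ·ΔX + cos λ·ΔY = −(0.729488)(-562) + (0.683994)(-146) = 310.11 m.
1° of latitude spans πR/180 = 111195 m; at latitude φ, 1° of longitude spans that × cos φ = 107514.6 m, so Δλ = 310.11 / 107514.6 × 3600 = 10.384″.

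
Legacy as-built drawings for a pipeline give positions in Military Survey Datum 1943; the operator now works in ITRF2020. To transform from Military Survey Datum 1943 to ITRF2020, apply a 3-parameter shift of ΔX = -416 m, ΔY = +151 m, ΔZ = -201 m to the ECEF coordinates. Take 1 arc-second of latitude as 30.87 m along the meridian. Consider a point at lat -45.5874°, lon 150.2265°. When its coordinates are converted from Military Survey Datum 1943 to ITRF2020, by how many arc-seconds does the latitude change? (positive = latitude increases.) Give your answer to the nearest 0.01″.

Δφ = 5.53″

sin φ = -0.714319, cos φ = 0.699820, sin λ = 0.496573, cos λ = -0.867995.
North component: ΔN = −sin φ cos λ·ΔX − sin φ sin λ·ΔY + cos φ·ΔZ = −(-0.714319)(-0.867995)(-416) − (-0.714319)(0.496573)(151) + (0.699820)(-201) = 170.83 m.
1° of latitude spans 3600 × 30.87 = 111132 m, so Δφ = 170.83 / 111132 × 3600 = 5.534″.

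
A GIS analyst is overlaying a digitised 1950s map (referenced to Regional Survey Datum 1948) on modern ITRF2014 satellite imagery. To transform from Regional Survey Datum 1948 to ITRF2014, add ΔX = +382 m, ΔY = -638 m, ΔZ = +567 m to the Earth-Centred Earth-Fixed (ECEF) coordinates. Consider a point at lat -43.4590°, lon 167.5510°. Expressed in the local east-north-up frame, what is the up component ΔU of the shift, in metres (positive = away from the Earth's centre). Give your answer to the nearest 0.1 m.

At φ = -43.4590°, λ = 167.5510°: sin φ = -0.687835, cos φ = 0.725867, sin λ = 0.215571, cos λ = -0.976488.
ΔU = cos φ cos λ·ΔX + cos φ sin λ·ΔY + sin φ·ΔZ = (0.725867)(-0.976488)(382) + (0.725867)(0.215571)(-638) + (-0.687835)(567) = -760.60 m.

ΔU = -760.6 m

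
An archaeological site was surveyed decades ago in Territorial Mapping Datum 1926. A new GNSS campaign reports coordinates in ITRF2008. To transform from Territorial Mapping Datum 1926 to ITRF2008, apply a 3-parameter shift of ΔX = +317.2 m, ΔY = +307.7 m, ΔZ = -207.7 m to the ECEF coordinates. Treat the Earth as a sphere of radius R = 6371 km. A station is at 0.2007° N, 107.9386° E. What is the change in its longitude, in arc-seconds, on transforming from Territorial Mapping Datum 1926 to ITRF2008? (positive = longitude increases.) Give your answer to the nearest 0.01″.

sin φ = 0.003503, cos φ = 0.999994, sin λ = 0.951387, cos λ = -0.307998.
East component: ΔE = −sin λ·ΔX + cos λ·ΔY = −(0.951387)(317.2) + (-0.307998)(307.7) = -396.55 m.
1° of latitude spans πR/180 = 111195 m; at latitude φ, 1° of longitude spans that × cos φ = 111194.2 m, so Δλ = -396.55 / 111194.2 × 3600 = -12.839″.

Δλ = -12.84″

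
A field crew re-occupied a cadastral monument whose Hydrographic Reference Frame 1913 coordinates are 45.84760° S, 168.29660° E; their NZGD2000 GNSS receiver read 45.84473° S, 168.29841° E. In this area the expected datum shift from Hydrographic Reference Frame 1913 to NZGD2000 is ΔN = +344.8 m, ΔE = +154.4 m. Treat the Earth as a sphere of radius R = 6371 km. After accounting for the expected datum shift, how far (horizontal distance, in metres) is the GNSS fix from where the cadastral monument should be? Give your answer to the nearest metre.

29 m

Observed coordinate differences: Δφ = +0.00287°, Δλ = +0.00181°.
Converting to metres (1° lat = 111195 m, cos φ = 0.696569): observed ΔN = 319.1 m, observed ΔE = 140.2 m.
Subtracting the expected shift leaves a residual of 319.1 − (344.8) = -25.7 m north and 140.2 − (154.4) = -14.2 m east.
Residual distance = √((-25.7)² + (-14.2)²) = 29.3 m.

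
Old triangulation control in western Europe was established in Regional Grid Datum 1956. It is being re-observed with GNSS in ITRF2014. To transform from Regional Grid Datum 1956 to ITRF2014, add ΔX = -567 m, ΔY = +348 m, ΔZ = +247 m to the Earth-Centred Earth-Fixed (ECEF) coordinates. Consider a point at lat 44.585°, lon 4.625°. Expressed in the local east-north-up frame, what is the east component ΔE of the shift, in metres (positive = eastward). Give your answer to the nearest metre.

The local east axis at (φ, λ) is (−sin λ, cos λ, 0), so ΔE = −sin(4.625°)·(-567) + cos(4.625°)·348 = 392.59 m.

ΔE = 393 m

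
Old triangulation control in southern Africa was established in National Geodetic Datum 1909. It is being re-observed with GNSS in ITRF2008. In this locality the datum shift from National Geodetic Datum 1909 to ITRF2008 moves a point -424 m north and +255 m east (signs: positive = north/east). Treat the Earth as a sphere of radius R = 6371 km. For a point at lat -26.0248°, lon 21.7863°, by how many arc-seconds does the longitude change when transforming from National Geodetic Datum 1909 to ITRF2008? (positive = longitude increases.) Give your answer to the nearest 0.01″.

Δλ = 9.19″

At latitude -26.0248°, cos φ = 0.898604.
One radian of longitude at latitude φ spans R cos φ, so Δλ = ΔE / (R cos φ) = 255.0 / (6371000 × 0.898604) = 4.4541e-05 rad = 9.187″.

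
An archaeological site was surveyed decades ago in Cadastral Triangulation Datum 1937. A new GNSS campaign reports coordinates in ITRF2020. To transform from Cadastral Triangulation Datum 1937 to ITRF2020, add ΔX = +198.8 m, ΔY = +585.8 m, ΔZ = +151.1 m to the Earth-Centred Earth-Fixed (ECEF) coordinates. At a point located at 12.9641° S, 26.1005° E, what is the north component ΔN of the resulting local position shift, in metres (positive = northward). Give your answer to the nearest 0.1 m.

ΔN = 245.1 m

The local north axis is (−sin φ cos λ, −sin φ sin λ, cos φ), giving ΔN = 40.051 + 57.817 + 147.249 = 245.12 m.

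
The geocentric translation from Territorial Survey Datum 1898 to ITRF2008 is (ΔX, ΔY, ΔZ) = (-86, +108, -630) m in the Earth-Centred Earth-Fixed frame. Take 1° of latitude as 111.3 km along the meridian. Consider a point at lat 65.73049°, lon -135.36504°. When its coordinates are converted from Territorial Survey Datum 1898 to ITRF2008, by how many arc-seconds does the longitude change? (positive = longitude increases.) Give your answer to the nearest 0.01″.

Δλ = -10.80″

sin φ = 0.911622, cos φ = 0.411029, sin λ = -0.702587, cos λ = -0.711597.
East component: ΔE = −sin λ·ΔX + cos λ·ΔY = −(-0.702587)(-86) + (-0.711597)(108) = -137.28 m.
1° of latitude spans 111300 m; at latitude φ, 1° of longitude spans that × cos φ = 45747.6 m, so Δλ = -137.28 / 45747.6 × 3600 = -10.803″.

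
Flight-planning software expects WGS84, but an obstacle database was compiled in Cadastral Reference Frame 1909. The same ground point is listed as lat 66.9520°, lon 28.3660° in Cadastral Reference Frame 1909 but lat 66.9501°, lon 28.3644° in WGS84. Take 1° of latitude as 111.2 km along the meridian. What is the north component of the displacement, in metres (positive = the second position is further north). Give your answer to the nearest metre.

Δφ = 66.9501° − 66.9520° = -0.0019°; Δλ = 28.3644° − 28.3660° = -0.0016°.
ΔN = Δφ × 111200 = -211.3 m; ΔE = Δλ × 111200 × cos(66.9520°) = -0.0016 × 111200 × 0.391502 = -69.7 m.

ΔN = -211 m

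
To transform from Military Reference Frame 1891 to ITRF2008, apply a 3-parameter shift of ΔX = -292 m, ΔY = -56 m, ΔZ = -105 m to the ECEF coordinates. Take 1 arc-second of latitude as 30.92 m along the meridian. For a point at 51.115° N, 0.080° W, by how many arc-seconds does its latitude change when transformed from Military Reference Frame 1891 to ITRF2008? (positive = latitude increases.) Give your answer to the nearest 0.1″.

sin φ = 0.778408, cos φ = 0.627759, sin λ = -0.001396, cos λ = 0.999999.
North component: ΔN = −sin φ cos λ·ΔX − sin φ sin λ·ΔY + cos φ·ΔZ = −(0.778408)(0.999999)(-292) − (0.778408)(-0.001396)(-56) + (0.627759)(-105) = 161.32 m.
1° of latitude spans 3600 × 30.92 = 111312 m, so Δφ = 161.32 / 111312 × 3600 = 5.217″.

Δφ = 5.2″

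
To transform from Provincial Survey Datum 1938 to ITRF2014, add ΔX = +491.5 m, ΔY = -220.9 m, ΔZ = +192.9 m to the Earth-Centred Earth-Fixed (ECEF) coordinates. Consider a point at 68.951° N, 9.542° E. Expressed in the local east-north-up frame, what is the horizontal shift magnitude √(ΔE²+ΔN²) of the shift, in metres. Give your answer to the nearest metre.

At φ = 68.951°, λ = 9.542°: sin φ = 0.933274, cos φ = 0.359166, sin λ = 0.165771, cos λ = 0.986164.
ΔE = −sin λ·ΔX + cos λ·ΔY = −(0.165771)·(491.5) + (0.986164)·(-220.9) = -299.32 m.
ΔN = −sin φ cos λ·ΔX − sin φ sin λ·ΔY + cos φ·ΔZ = −(0.933274)(0.986164)(491.5) − (0.933274)(0.165771)(-220.9) + (0.359166)(192.9) = -348.90 m.
Horizontal magnitude = √(ΔE² + ΔN²) = √((-299.32)² + (-348.90)²) = 459.70 m.

460 m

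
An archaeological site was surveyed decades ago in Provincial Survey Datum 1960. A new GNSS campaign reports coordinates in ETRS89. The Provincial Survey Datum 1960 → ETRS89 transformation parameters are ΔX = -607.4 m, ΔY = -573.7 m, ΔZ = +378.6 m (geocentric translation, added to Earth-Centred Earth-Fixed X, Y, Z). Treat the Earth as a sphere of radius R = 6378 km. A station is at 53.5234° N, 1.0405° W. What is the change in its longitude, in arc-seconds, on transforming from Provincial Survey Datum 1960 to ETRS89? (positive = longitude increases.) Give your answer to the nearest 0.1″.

sin φ = 0.804100, cos φ = 0.594494, sin λ = -0.018159, cos λ = 0.999835.
East component: ΔE = −sin λ·ΔX + cos λ·ΔY = −(-0.018159)(-607.4) + (0.999835)(-573.7) = -584.64 m.
1° of latitude spans πR/180 = 111317 m; at latitude φ, 1° of longitude spans that × cos φ = 66177.4 m, so Δλ = -584.64 / 66177.4 × 3600 = -31.804″.

Δλ = -31.8″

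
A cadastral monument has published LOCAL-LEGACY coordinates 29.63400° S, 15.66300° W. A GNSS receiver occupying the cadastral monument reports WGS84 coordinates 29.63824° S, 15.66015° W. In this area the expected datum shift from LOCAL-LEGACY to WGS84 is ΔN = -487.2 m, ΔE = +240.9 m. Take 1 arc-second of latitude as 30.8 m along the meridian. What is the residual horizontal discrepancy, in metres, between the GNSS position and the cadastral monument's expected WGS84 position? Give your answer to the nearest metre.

Observed coordinate differences: Δφ = -0.00424°, Δλ = +0.00285°.
Converting to metres (1° lat = 110880 m, cos φ = 0.869202): observed ΔN = -470.1 m, observed ΔE = 274.7 m.
Subtracting the expected shift leaves a residual of -470.1 − (-487.2) = 17.1 m north and 274.7 − (240.9) = 33.8 m east.
Residual distance = √(17.1² + 33.8²) = 37.8 m.

38 m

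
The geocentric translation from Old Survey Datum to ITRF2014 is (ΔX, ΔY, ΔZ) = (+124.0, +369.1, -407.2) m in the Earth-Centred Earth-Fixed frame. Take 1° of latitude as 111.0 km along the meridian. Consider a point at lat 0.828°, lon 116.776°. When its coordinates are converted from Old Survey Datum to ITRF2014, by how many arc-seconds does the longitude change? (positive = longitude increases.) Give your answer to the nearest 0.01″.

sin φ = 0.014451, cos φ = 0.999896, sin λ = 0.892775, cos λ = -0.450504.
East component: ΔE = −sin λ·ΔX + cos λ·ΔY = −(0.892775)(124.0) + (-0.450504)(369.1) = -276.98 m.
1° of latitude spans 111000 m; at latitude φ, 1° of longitude spans that × cos φ = 110988.4 m, so Δλ = -276.98 / 110988.4 × 3600 = -8.984″.

Δλ = -8.98″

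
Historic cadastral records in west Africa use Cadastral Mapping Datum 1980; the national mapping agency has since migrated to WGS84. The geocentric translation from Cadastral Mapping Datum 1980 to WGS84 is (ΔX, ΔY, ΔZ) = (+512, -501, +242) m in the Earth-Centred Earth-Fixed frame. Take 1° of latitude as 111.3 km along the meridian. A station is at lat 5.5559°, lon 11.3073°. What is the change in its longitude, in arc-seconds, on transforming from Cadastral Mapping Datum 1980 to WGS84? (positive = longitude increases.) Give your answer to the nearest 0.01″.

Δλ = -19.23″

sin φ = 0.096817, cos φ = 0.995302, sin λ = 0.196071, cos λ = 0.980590.
East component: ΔE = −sin λ·ΔX + cos λ·ΔY = −(0.196071)(512) + (0.980590)(-501) = -591.66 m.
1° of latitude spans 111300 m; at latitude φ, 1° of longitude spans that × cos φ = 110777.1 m, so Δλ = -591.66 / 110777.1 × 3600 = -19.228″.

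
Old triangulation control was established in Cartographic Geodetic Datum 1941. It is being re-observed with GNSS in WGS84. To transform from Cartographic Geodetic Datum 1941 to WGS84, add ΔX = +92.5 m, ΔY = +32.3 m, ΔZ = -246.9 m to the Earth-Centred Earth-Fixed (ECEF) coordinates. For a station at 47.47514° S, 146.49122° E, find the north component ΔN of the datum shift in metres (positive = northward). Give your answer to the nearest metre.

ΔN = -211 m

At φ = -47.47514°, λ = 146.49122°: sin φ = -0.736984, cos φ = 0.675910, sin λ = 0.552065, cos λ = -0.833801.
ΔN = −sin φ cos λ·ΔX − sin φ sin λ·ΔY + cos φ·ΔZ = −(-0.736984)(-0.833801)(92.5) − (-0.736984)(0.552065)(32.3) + (0.675910)(-246.9) = -210.58 m.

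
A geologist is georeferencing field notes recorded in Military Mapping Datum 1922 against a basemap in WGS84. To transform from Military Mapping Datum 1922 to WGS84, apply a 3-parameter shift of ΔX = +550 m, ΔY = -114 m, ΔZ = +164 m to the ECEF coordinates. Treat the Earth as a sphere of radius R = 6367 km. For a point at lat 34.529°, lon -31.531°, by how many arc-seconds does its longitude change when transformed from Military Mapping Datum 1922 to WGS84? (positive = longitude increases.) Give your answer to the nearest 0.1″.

Δλ = 7.5″

sin φ = 0.566823, cos φ = 0.823839, sin λ = -0.522960, cos λ = 0.852357.
East component: ΔE = −sin λ·ΔX + cos λ·ΔY = −(-0.522960)(550) + (0.852357)(-114) = 190.46 m.
1° of latitude spans πR/180 = 111125 m; at latitude φ, 1° of longitude spans that × cos φ = 91549.2 m, so Δλ = 190.46 / 91549.2 × 3600 = 7.489″.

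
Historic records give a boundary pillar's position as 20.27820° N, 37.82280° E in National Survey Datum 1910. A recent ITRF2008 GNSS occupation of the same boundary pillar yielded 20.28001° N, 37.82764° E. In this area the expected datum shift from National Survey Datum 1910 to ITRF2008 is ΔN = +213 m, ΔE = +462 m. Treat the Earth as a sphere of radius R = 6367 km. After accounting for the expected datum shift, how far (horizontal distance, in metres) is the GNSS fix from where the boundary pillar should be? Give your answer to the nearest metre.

44 m

Observed coordinate differences: Δφ = +0.00181°, Δλ = +0.00484°.
Converting to metres (1° lat = 111125 m, cos φ = 0.938021): observed ΔN = 201.1 m, observed ΔE = 504.5 m.
Subtracting the expected shift leaves a residual of 201.1 − (213) = -11.9 m north and 504.5 − (462) = 42.5 m east.
Residual distance = √((-11.9)² + 42.5²) = 44.1 m.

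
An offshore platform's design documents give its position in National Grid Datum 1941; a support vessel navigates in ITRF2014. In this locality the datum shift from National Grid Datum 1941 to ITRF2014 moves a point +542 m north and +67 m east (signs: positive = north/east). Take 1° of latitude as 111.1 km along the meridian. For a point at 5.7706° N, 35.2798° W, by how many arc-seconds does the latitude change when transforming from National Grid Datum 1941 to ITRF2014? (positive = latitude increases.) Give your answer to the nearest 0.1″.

1° of latitude = 111.1 km, so Δφ = 542.0 / 111100 = 0.0048785° = 17.563″.

Δφ = 17.6″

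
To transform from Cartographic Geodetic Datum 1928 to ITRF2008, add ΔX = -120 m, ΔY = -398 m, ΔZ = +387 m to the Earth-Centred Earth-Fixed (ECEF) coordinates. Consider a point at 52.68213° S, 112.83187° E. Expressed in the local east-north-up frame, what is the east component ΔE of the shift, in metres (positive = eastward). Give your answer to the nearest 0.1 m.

ΔE = 265.0 m

The local east axis at (φ, λ) is (−sin λ, cos λ, 0), so ΔE = −sin(112.83187°)·(-120) + cos(112.83187°)·(-398) = 265.03 m.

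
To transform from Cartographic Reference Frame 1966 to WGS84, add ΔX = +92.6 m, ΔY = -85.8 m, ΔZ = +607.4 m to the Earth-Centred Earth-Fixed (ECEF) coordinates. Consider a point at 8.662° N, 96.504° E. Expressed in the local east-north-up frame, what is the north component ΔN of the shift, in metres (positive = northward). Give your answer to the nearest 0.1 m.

ΔN = 614.9 m

At φ = 8.662°, λ = 96.504°: sin φ = 0.150605, cos φ = 0.988594, sin λ = 0.993564, cos λ = -0.113273.
ΔN = −sin φ cos λ·ΔX − sin φ sin λ·ΔY + cos φ·ΔZ = −(0.150605)(-0.113273)(92.6) − (0.150605)(0.993564)(-85.8) + (0.988594)(607.4) = 614.89 m.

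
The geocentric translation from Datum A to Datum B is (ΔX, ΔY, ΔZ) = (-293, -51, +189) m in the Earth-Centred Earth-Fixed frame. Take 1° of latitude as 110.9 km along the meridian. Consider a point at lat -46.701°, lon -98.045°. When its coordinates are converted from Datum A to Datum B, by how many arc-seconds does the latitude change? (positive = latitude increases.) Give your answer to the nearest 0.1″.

Δφ = 6.4″

sin φ = -0.727785, cos φ = 0.685806, sin λ = -0.990158, cos λ = -0.139951.
North component: ΔN = −sin φ cos λ·ΔX − sin φ sin λ·ΔY + cos φ·ΔZ = −(-0.727785)(-0.139951)(-293) − (-0.727785)(-0.990158)(-51) + (0.685806)(189) = 196.21 m.
1° of latitude spans 110900 m, so Δφ = 196.21 / 110900 × 3600 = 6.369″.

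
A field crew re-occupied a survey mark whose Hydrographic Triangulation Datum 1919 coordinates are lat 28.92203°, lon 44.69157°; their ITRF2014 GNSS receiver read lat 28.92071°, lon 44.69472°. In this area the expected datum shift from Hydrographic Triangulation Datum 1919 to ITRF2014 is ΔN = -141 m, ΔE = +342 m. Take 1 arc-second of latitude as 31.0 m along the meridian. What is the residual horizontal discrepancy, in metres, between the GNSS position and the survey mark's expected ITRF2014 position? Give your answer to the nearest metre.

35 m

Observed coordinate differences: Δφ = -0.00132°, Δλ = +0.00315°.
Converting to metres (1° lat = 111600 m, cos φ = 0.875279): observed ΔN = -147.3 m, observed ΔE = 307.7 m.
Subtracting the expected shift leaves a residual of -147.3 − (-141) = -6.3 m north and 307.7 − (342) = -34.3 m east.
Residual distance = √((-6.3)² + (-34.3)²) = 34.9 m.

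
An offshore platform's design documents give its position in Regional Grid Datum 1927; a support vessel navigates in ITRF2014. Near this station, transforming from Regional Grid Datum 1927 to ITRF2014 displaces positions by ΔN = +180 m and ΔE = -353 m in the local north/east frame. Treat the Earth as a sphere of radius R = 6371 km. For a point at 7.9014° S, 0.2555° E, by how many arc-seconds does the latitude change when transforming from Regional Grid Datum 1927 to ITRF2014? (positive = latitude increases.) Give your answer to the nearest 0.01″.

On a sphere of radius R, 1 rad of latitude = R, so Δφ = ΔN / R = 180.0 / 6371000 = 2.8253e-05 rad = 5.828″.

Δφ = 5.83″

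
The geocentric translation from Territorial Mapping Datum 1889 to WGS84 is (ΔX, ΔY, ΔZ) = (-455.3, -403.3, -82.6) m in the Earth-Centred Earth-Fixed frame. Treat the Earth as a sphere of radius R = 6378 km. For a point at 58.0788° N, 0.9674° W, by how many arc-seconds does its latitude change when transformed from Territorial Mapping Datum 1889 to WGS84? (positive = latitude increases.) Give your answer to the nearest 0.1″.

sin φ = 0.848776, cos φ = 0.528752, sin λ = -0.016884, cos λ = 0.999857.
North component: ΔN = −sin φ cos λ·ΔX − sin φ sin λ·ΔY + cos φ·ΔZ = −(0.848776)(0.999857)(-455.3) − (0.848776)(-0.016884)(-403.3) + (0.528752)(-82.6) = 336.94 m.
1° of latitude spans πR/180 = 111317 m, so Δφ = 336.94 / 111317 × 3600 = 10.897″.

Δφ = 10.9″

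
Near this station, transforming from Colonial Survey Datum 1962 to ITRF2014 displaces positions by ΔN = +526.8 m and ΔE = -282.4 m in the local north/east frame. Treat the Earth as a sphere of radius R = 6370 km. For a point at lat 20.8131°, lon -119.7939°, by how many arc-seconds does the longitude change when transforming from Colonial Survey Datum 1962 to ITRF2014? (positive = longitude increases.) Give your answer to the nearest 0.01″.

Δλ = -9.78″

At latitude 20.8131°, cos φ = 0.934744.
One radian of longitude at latitude φ spans R cos φ, so Δλ = ΔE / (R cos φ) = -282.4 / (6370000 × 0.934744) = -4.7428e-05 rad = -9.783″.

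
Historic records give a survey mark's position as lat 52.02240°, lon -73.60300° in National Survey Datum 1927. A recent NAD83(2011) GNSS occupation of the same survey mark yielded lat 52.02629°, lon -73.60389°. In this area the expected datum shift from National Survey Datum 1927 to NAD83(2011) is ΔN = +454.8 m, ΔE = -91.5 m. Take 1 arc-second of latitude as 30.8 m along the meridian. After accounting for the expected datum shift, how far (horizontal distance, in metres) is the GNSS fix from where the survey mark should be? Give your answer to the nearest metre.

39 m

Observed coordinate differences: Δφ = +0.00389°, Δλ = -0.00089°.
Converting to metres (1° lat = 110880 m, cos φ = 0.615353): observed ΔN = 431.3 m, observed ΔE = -60.7 m.
Subtracting the expected shift leaves a residual of 431.3 − (454.8) = -23.5 m north and -60.7 − (-91.5) = 30.8 m east.
Residual distance = √((-23.5)² + 30.8²) = 38.7 m.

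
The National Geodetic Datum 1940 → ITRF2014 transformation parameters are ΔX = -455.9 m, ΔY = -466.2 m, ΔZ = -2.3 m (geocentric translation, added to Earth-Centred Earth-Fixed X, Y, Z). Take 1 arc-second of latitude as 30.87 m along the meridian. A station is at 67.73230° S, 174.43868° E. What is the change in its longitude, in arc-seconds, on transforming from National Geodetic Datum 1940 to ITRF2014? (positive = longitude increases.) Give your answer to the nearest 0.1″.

sin φ = -0.925423, cos φ = 0.378935, sin λ = 0.096911, cos λ = -0.995293.
East component: ΔE = −sin λ·ΔX + cos λ·ΔY = −(0.096911)(-455.9) + (-0.995293)(-466.2) = 508.19 m.
1° of latitude spans 3600 × 30.87 = 111132 m; at latitude φ, 1° of longitude spans that × cos φ = 42111.8 m, so Δλ = 508.19 / 42111.8 × 3600 = 43.443″.

Δλ = 43.4″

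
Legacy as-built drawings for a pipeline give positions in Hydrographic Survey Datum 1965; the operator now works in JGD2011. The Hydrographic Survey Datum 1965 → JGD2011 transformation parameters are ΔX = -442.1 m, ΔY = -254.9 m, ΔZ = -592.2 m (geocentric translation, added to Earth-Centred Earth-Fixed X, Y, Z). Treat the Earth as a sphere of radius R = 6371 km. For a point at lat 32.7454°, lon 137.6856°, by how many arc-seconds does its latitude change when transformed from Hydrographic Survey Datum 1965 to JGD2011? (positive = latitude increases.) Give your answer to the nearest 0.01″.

sin φ = 0.540907, cos φ = 0.841082, sin λ = 0.673198, cos λ = -0.739462.
North component: ΔN = −sin φ cos λ·ΔX − sin φ sin λ·ΔY + cos φ·ΔZ = −(0.540907)(-0.739462)(-442.1) − (0.540907)(0.673198)(-254.9) + (0.841082)(-592.2) = -582.10 m.
1° of latitude spans πR/180 = 111195 m, so Δφ = -582.10 / 111195 × 3600 = -18.846″.

Δφ = -18.85″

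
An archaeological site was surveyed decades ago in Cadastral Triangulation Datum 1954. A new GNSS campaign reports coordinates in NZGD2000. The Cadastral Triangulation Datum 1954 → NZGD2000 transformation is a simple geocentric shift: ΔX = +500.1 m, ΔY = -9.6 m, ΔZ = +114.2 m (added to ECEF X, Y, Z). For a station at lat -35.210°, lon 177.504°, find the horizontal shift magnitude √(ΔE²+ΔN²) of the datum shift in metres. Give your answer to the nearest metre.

The local east axis at (φ, λ) is (−sin λ, cos λ, 0), so ΔE = −sin(177.504°)·500.1 + cos(177.504°)·(-9.6) = -12.19 m.
The local north axis is (−sin φ cos λ, −sin φ sin λ, cos φ), giving ΔN = -288.072 − 0.241 + 93.306 = -195.01 m.
Horizontal magnitude = √(ΔE² + ΔN²) = √((-12.19)² + (-195.01)²) = 195.39 m.

195 m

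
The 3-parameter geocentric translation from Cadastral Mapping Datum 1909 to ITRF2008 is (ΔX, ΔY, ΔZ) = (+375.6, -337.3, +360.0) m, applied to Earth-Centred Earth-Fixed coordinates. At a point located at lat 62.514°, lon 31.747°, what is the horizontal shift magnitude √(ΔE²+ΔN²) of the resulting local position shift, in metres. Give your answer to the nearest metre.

At φ = 62.514°, λ = 31.747°: sin φ = 0.887124, cos φ = 0.461532, sin λ = 0.526169, cos λ = 0.850380.
ΔE = −sin λ·ΔX + cos λ·ΔY = −(0.526169)·(375.6) + (0.850380)·(-337.3) = -484.46 m.
ΔN = −sin φ cos λ·ΔX − sin φ sin λ·ΔY + cos φ·ΔZ = −(0.887124)(0.850380)(375.6) − (0.887124)(0.526169)(-337.3) + (0.461532)(360.0) = 40.25 m.
Horizontal magnitude = √(ΔE² + ΔN²) = √((-484.46)² + 40.25²) = 486.13 m.

486 m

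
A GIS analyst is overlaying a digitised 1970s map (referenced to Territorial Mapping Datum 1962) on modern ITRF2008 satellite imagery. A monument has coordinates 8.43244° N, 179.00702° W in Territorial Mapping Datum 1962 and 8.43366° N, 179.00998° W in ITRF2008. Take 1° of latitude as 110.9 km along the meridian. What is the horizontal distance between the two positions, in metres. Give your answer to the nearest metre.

352 m

Δφ = 8.43366° − 8.43244° = +0.00122°; Δλ = -179.00998° − -179.00702° = -0.00296°.
ΔN = Δφ × 110900 = 135.3 m; ΔE = Δλ × 110900 × cos(8.43244°) = -0.00296 × 110900 × 0.989189 = -324.7 m.
Distance = √(ΔE² + ΔN²) = √((-324.7)² + 135.3²) = 351.8 m.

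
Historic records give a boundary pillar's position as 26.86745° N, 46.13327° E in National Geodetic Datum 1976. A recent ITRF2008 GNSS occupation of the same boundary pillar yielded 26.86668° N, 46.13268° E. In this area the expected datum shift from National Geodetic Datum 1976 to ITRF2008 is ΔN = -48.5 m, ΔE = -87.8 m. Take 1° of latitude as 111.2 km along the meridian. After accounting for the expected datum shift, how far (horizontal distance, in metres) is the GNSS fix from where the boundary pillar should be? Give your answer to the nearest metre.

47 m

Observed coordinate differences: Δφ = -0.00077°, Δλ = -0.00059°.
Converting to metres (1° lat = 111200 m, cos φ = 0.892054): observed ΔN = -85.6 m, observed ΔE = -58.5 m.
Subtracting the expected shift leaves a residual of -85.6 − (-48.5) = -37.1 m north and -58.5 − (-87.8) = 29.3 m east.
Residual distance = √((-37.1)² + 29.3²) = 47.3 m.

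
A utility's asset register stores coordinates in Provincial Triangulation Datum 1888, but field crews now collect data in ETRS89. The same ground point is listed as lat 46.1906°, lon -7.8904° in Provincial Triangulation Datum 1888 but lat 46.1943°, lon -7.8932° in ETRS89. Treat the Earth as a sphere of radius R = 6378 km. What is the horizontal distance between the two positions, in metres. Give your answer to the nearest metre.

465 m

Δφ = 46.1943° − 46.1906° = +0.0037°; Δλ = -7.8932° − -7.8904° = -0.0028°.
1° along a meridian = πR/180 = 111317 m.
ΔN = Δφ × 111317 = 411.9 m; ΔE = Δλ × 111317 × cos(46.1906°) = -0.0028 × 111317 × 0.692262 = -215.8 m.
Distance = √(ΔE² + ΔN²) = √((-215.8)² + 411.9²) = 465.0 m.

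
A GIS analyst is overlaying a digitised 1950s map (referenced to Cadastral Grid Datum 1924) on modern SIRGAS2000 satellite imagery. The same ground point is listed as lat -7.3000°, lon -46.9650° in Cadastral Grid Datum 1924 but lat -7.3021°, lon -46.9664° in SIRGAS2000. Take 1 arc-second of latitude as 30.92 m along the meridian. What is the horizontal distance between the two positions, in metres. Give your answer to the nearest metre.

Δφ = -7.3021° − -7.3000° = -0.0021°; Δλ = -46.9664° − -46.9650° = -0.0014°.
1° of latitude = 3600 × 30.92 = 111312 m.
ΔN = Δφ × 111312 = -233.8 m; ΔE = Δλ × 111312 × cos(-7.3000°) = -0.0014 × 111312 × 0.991894 = -154.6 m.
Distance = √(ΔE² + ΔN²) = √((-154.6)² + (-233.8)²) = 280.2 m.

280 m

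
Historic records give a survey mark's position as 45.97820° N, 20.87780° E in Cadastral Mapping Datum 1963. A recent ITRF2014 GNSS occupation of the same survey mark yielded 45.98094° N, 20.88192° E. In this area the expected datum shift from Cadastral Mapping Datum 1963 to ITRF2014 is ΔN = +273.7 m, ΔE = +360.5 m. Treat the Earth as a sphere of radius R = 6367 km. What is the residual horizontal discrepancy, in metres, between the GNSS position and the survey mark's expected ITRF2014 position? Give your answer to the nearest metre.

52 m

Observed coordinate differences: Δφ = +0.00274°, Δλ = +0.00412°.
Converting to metres (1° lat = 111125 m, cos φ = 0.694932): observed ΔN = 304.5 m, observed ΔE = 318.2 m.
Subtracting the expected shift leaves a residual of 304.5 − (273.7) = 30.8 m north and 318.2 − (360.5) = -42.3 m east.
Residual distance = √(30.8² + (-42.3)²) = 52.3 m.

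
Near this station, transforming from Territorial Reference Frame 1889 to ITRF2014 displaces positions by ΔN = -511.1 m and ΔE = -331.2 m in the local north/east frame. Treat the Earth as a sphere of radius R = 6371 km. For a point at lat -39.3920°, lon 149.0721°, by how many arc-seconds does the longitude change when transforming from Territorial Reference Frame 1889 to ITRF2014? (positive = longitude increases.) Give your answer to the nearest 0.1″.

At latitude -39.3920°, cos φ = 0.772822.
One radian of longitude at latitude φ spans R cos φ, so Δλ = ΔE / (R cos φ) = -331.2 / (6371000 × 0.772822) = -6.7267e-05 rad = -13.875″.

Δλ = -13.9″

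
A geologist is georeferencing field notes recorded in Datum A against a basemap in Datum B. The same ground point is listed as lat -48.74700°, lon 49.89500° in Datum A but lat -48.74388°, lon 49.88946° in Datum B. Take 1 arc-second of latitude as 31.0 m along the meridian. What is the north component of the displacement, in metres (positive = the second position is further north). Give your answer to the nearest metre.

ΔN = 348 m

Δφ = -48.74388° − -48.74700° = +0.00312°; Δλ = 49.88946° − 49.89500° = -0.00554°.
1° of latitude = 3600 × 31.00 = 111600 m.
ΔN = Δφ × 111600 = 348.2 m; ΔE = Δλ × 111600 × cos(-48.74700°) = -0.00554 × 111600 × 0.659385 = -407.7 m.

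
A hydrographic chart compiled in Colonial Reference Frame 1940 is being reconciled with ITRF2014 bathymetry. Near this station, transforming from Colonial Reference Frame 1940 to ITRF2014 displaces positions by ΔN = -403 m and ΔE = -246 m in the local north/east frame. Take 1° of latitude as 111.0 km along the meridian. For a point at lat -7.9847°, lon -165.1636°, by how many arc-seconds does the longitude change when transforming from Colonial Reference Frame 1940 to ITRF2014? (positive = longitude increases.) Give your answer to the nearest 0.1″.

Δλ = -8.1″

At latitude -7.9847°, cos φ = 0.990305.
1° of longitude at this latitude = 111.0 × cos φ = 109.92 km, so Δλ = -246.0 / 109923.9 = -0.0022379° = -8.056″.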